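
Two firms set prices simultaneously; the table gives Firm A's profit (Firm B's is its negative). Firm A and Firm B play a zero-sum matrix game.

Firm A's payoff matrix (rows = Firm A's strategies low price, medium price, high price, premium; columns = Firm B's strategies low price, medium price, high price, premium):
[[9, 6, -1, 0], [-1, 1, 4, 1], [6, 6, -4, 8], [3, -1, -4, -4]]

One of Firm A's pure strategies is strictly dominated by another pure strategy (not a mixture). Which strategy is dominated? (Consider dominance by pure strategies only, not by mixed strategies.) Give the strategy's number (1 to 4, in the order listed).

4

Compare premium with low price: 9 > 3, 6 > -1, -1 > -4, 0 > -4.
So low price strictly dominates premium for Firm A; premium is strictly dominated.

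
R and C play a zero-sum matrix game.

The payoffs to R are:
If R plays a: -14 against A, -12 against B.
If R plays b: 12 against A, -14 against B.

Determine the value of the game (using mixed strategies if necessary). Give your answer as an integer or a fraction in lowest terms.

Row minima are -14 and -14, so R's maximin is -14; column maxima are 12 and -12, so C's minimax is -12. These differ, so the equilibrium is in mixed strategies.
Let R play a with probability p. C is indifferent when −14p + 12(1−p) = −12p − 14(1−p), giving p = 13/14.
Let C play A with probability q. R is indifferent when −14q − 12(1−q) = 12q − 14(1−q), giving q = 1/14.
The value is -14·(1/14) + (-12)·(13/14) = -85/7.

-85/7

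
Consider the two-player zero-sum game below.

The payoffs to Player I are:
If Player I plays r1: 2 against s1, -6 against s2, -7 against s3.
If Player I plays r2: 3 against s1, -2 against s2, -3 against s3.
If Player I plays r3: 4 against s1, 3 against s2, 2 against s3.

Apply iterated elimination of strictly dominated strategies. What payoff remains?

Column s1 is strictly dominated by s2 for Player II (-6<2, -2<3, 3<4); eliminate s1.
Row r2 is strictly dominated by row r3 (3>-2, 2>-3); eliminate r2.
Row r1 is strictly dominated by row r3 (3>-6, 2>-7); eliminate r1.
Column s2 is strictly dominated by s3 for Player II (2<3); eliminate s2.
Only (r3, s3) remains, with payoff 2.

2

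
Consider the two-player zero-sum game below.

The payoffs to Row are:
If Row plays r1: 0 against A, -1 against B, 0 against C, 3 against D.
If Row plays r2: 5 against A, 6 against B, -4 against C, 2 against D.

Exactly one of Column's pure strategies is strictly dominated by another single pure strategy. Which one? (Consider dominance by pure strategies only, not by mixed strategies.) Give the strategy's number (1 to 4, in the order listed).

4

Column prefers columns that give Row less. Compare D with C: 0 < 3, -4 < 2.
So C strictly dominates D for Column; D is strictly dominated.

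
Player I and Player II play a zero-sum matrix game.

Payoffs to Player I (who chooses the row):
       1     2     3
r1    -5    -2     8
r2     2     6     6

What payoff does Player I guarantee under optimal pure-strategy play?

Row minima: -5, 2 → Player I's maximin is 2.
Column maxima: 2, 6, 8 → Player II's minimax is 2.
They coincide at (r2, 1), so the value is 2.

2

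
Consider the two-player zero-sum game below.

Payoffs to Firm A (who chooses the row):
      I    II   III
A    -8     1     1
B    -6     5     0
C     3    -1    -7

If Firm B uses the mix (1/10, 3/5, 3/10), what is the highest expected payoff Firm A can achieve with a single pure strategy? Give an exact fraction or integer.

12/5

A: (-8)·(1/10) + (1)·(3/5) + (1)·(3/10) = 1/10.
B: (-6)·(1/10) + (5)·(3/5) + (0)·(3/10) = 12/5.
C: (3)·(1/10) + (-1)·(3/5) + (-7)·(3/10) = -12/5.
The best pure response is B with expected payoff 12/5.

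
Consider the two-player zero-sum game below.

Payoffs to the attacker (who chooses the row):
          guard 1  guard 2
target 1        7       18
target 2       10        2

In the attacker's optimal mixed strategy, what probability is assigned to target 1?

Row minima are 7 and 2, so the attacker's maximin is 7; column maxima are 10 and 18, so the defender's minimax is 10. These differ, so the equilibrium is in mixed strategies.
Let the attacker play target 1 with probability p. The defender is indifferent when 7p + 10(1−p) = 18p + 2(1−p), giving p = 8/19.

8/19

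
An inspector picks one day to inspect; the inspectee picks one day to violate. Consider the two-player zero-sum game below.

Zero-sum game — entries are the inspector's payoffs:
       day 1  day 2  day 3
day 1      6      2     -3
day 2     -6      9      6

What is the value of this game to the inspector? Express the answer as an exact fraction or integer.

Column day 2 is strictly dominated by day 3 for the inspectee (it gives the inspector more in every row).
The remaining 2×2 game on (day 1, day 2) × (day 1, day 3) has no saddle point. Let the inspector play day 1 with probability p; indifference gives 6p − 6(1−p) = −3p + 6(1−p), so p = 4/7.
Similarly the inspectee's optimal q on day 1 is 3/7, and the value is 6·(3/7) + (-3)·(4/7) = 6/7.

6/7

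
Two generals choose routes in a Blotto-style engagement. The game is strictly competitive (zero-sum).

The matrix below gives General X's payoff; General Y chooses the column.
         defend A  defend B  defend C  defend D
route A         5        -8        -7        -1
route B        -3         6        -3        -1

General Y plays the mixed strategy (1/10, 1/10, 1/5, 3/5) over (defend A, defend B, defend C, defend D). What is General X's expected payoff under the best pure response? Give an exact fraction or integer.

route A: (5)·(1/10) + (-8)·(1/10) + (-7)·(1/5) + (-1)·(3/5) = -23/10.
route B: (-3)·(1/10) + (6)·(1/10) + (-3)·(1/5) + (-1)·(3/5) = -9/10.
The best pure response is route B with expected payoff -9/10.

-9/10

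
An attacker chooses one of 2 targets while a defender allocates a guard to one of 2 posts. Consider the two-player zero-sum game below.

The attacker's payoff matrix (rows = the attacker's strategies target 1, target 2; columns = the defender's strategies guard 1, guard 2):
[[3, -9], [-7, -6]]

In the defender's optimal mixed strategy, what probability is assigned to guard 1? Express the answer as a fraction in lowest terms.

3/13

Row minima are -9 and -7, so the attacker's maximin is -7; column maxima are 3 and -6, so the defender's minimax is -6. These differ, so the equilibrium is in mixed strategies.
Let the defender play guard 1 with probability q. The attacker is indifferent when 3q − 9(1−q) = −7q − 6(1−q), giving q = 3/13.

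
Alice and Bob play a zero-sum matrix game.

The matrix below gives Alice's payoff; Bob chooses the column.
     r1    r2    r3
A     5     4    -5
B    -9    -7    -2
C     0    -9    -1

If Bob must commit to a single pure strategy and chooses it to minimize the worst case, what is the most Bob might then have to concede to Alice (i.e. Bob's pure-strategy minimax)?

The worst case (largest entry) in each column is r1: 5, r2: 4, r3: -1.
The best (smallest) of these is -1.

-1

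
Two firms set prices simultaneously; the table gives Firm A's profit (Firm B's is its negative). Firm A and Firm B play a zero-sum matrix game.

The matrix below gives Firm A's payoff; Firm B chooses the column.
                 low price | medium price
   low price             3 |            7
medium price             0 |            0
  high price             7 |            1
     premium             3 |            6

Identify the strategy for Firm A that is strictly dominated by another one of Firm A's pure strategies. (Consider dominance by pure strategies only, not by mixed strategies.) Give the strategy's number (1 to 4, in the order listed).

Compare medium price with low price: 3 > 0, 7 > 0.
So low price strictly dominates medium price for Firm A; medium price is strictly dominated.

2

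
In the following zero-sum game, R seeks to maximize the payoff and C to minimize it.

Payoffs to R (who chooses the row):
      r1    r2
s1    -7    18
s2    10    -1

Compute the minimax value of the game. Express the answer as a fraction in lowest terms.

173/36

Row minima are -7 and -1, so R's maximin is -1; column maxima are 10 and 18, so C's minimax is 10. These differ, so the equilibrium is in mixed strategies.
Let R play s1 with probability p. C is indifferent when −7p + 10(1−p) = 18p − (1−p), giving p = 11/36.
Let C play r1 with probability q. R is indifferent when −7q + 18(1−q) = 10q − (1−q), giving q = 19/36.
The value is -7·(19/36) + (18)·(17/36) = 173/36.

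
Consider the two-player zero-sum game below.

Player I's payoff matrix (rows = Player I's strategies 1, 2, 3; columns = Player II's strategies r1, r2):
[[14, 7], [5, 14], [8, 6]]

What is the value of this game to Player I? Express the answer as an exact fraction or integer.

161/16

Row 3 is strictly dominated by row 1, so Player I never plays it.
The remaining 2×2 game on (1, 2) × (r1, r2) has no saddle point. Let Player I play 1 with probability p; indifference gives 14p + 5(1−p) = 7p + 14(1−p), so p = 9/16.
Similarly Player II's optimal q on r1 is 7/16, and the value is 14·(7/16) + (7)·(9/16) = 161/16.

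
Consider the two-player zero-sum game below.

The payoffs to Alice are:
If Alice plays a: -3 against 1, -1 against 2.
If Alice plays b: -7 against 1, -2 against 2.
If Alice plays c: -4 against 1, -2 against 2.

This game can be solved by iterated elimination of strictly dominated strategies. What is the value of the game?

-3

Row b is strictly dominated by row a (-3>-7, -1>-2); eliminate b.
Row c is strictly dominated by row a (-3>-4, -1>-2); eliminate c.
Column 2 is strictly dominated by 1 for Bob (-3<-1); eliminate 2.
Only (a, 1) remains, with payoff -3.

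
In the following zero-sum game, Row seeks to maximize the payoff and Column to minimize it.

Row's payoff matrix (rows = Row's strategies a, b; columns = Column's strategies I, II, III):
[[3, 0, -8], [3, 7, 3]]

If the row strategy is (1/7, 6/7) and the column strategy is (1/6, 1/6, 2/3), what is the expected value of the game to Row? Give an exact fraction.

103/42

Against (1/6, 1/6, 2/3), each row's expected payoff is a: -29/6; b: 11/3.
Taking the (1/7, 6/7)-weighted average: (1/7)·(-29/6) + (6/7)·(11/3) = 103/42.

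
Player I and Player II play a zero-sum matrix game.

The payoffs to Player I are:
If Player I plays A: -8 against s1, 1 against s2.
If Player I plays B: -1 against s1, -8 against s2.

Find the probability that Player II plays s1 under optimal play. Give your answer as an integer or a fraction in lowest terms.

Row minima are -8 and -8, so Player I's maximin is -8; column maxima are -1 and 1, so Player II's minimax is -1. These differ, so the equilibrium is in mixed strategies.
Let Player II play s1 with probability q. Player I is indifferent when −8q + (1−q) = −q − 8(1−q), giving q = 9/16.

9/16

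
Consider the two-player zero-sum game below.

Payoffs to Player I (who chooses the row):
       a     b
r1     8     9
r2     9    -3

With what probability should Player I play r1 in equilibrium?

12/13

Row minima are 8 and -3, so Player I's maximin is 8; column maxima are 9 and 9, so Player II's minimax is 9. These differ, so the equilibrium is in mixed strategies.
Let Player I play r1 with probability p. Player II is indifferent when 8p + 9(1−p) = 9p − 3(1−p), giving p = 12/13.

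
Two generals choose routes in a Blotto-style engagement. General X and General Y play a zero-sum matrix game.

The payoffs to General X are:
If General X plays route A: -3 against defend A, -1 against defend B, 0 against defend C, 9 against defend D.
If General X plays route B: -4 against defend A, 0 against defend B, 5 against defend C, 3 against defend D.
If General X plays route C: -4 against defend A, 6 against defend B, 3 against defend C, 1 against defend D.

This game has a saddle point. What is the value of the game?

Row minima: -3, -4, -4 → General X's maximin is -3.
Column maxima: -3, 6, 5, 9 → General Y's minimax is -3.
They coincide at (route A, defend A), so the value is -3.

-3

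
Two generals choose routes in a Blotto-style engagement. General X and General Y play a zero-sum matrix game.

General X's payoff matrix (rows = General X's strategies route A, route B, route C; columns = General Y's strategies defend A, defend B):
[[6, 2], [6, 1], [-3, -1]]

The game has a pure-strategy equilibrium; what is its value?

2

Row minima: 2, 1, -3 → General X's maximin is 2.
Column maxima: 6, 2 → General Y's minimax is 2.
They coincide at (route A, defend B), so the value is 2.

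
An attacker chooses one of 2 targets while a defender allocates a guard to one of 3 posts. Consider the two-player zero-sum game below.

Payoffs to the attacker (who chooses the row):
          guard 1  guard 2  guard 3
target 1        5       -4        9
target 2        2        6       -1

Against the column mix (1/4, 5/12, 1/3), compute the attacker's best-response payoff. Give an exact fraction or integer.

8/3

target 1: (5)·(1/4) + (-4)·(5/12) + (9)·(1/3) = 31/12.
target 2: (2)·(1/4) + (6)·(5/12) + (-1)·(1/3) = 8/3.
The best pure response is target 2 with expected payoff 8/3.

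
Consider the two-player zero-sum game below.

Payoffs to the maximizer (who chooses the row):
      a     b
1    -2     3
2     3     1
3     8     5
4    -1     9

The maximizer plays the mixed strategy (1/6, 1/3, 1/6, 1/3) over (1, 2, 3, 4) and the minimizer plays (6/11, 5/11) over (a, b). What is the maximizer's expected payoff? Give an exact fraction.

Against (6/11, 5/11), each row's expected payoff is 1: 3/11; 2: 23/11; 3: 73/11; 4: 39/11.
Taking the (1/6, 1/3, 1/6, 1/3)-weighted average: (1/6)·(3/11) + (1/3)·(23/11) + (1/6)·(73/11) + (1/3)·(39/11) = 100/33.

100/33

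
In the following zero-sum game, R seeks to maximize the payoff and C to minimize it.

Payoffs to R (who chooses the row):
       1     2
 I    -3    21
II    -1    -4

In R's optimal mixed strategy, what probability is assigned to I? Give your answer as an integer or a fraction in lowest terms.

1/9

Row minima are -3 and -4, so R's maximin is -3; column maxima are -1 and 21, so C's minimax is -1. These differ, so the equilibrium is in mixed strategies.
Let R play I with probability p. C is indifferent when −3p − (1−p) = 21p − 4(1−p), giving p = 1/9.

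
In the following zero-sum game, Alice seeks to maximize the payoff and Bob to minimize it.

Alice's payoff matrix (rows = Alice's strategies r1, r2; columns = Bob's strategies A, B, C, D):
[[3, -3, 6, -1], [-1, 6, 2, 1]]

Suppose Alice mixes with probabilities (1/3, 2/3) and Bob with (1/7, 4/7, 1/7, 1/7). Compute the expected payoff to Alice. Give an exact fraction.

16/7

Against (1/7, 4/7, 1/7, 1/7), each row's expected payoff is r1: -4/7; r2: 26/7.
Taking the (1/3, 2/3)-weighted average: (1/3)·(-4/7) + (2/3)·(26/7) = 16/7.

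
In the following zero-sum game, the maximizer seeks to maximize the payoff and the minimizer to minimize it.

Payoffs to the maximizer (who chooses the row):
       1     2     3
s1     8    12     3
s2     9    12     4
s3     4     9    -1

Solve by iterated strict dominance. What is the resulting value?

Column 2 is strictly dominated by 1 for the minimizer (8<12, 9<12, 4<9); eliminate 2.
Row s1 is strictly dominated by row s2 (9>8, 4>3); eliminate s1.
Column 1 is strictly dominated by 3 for the minimizer (4<9, -1<4); eliminate 1.
Row s3 is strictly dominated by row s2 (4>-1); eliminate s3.
Only (s2, 3) remains, with payoff 4.

4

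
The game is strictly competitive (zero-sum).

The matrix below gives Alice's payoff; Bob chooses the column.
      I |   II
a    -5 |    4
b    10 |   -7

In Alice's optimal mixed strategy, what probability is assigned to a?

Row minima are -5 and -7, so Alice's maximin is -5; column maxima are 10 and 4, so Bob's minimax is 4. These differ, so the equilibrium is in mixed strategies.
Let Alice play a with probability p. Bob is indifferent when −5p + 10(1−p) = 4p − 7(1−p), giving p = 17/26.

17/26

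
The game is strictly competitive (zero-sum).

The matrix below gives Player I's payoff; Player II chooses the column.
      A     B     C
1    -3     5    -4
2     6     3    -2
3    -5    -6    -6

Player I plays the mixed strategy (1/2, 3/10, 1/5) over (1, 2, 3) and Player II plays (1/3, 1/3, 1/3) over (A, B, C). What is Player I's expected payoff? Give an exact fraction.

Against (1/3, 1/3, 1/3), each row's expected payoff is 1: -2/3; 2: 7/3; 3: -17/3.
Taking the (1/2, 3/10, 1/5)-weighted average: (1/2)·(-2/3) + (3/10)·(7/3) + (1/5)·(-17/3) = -23/30.

-23/30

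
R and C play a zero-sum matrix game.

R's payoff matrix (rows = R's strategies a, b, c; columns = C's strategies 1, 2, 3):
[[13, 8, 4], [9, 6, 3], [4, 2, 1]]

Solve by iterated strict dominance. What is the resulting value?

Column 1 is strictly dominated by 2 for C (8<13, 6<9, 2<4); eliminate 1.
Column 2 is strictly dominated by 3 for C (4<8, 3<6, 1<2); eliminate 2.
Row c is strictly dominated by row a (4>1); eliminate c.
Row b is strictly dominated by row a (4>3); eliminate b.
Only (a, 3) remains, with payoff 4.

4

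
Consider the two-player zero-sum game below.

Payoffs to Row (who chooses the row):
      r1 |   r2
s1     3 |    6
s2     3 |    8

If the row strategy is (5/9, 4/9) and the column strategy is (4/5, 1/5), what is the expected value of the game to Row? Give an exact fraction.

34/9

Against (4/5, 1/5), each row's expected payoff is s1: 18/5; s2: 4.
Taking the (5/9, 4/9)-weighted average: (5/9)·(18/5) + (4/9)·(4) = 34/9.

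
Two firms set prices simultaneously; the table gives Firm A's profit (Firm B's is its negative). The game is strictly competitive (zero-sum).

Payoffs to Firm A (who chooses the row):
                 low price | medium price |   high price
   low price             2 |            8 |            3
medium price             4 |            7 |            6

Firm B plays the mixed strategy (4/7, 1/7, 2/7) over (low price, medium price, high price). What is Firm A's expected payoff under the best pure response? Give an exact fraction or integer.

low price: (2)·(4/7) + (8)·(1/7) + (3)·(2/7) = 22/7.
medium price: (4)·(4/7) + (7)·(1/7) + (6)·(2/7) = 5.
The best pure response is medium price with expected payoff 5.

5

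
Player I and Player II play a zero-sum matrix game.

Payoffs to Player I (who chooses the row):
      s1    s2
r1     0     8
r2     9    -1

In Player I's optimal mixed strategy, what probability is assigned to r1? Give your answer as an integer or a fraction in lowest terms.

5/9

Row minima are 0 and -1, so Player I's maximin is 0; column maxima are 9 and 8, so Player II's minimax is 8. These differ, so the equilibrium is in mixed strategies.
Let Player I play r1 with probability p. Player II is indifferent when 9(1−p) = 8p − (1−p), giving p = 5/9.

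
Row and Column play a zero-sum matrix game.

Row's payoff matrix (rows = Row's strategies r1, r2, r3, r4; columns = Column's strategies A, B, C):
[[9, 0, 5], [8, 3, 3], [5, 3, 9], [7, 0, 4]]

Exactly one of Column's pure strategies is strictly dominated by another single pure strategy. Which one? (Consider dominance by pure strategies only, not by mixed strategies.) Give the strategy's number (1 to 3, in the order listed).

Column prefers columns that give Row less. Compare A with B: 0 < 9, 3 < 8, 3 < 5, 0 < 7.
So B strictly dominates A for Column; A is strictly dominated.

1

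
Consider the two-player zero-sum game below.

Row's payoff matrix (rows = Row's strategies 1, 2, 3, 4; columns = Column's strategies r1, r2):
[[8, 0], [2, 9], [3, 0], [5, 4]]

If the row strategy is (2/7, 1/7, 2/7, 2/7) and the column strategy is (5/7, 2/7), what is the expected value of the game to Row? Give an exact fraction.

204/49

Against (5/7, 2/7), each row's expected payoff is 1: 40/7; 2: 4; 3: 15/7; 4: 33/7.
Taking the (2/7, 1/7, 2/7, 2/7)-weighted average: (2/7)·(40/7) + (1/7)·(4) + (2/7)·(15/7) + (2/7)·(33/7) = 204/49.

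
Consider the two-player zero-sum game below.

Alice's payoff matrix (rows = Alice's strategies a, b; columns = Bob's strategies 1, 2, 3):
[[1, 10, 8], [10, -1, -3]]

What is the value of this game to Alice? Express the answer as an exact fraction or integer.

Column 2 is strictly dominated by 3 for Bob (it gives Alice more in every row).
The remaining 2×2 game on (a, b) × (1, 3) has no saddle point. Let Alice play a with probability p; indifference gives p + 10(1−p) = 8p − 3(1−p), so p = 13/20.
Similarly Bob's optimal q on 1 is 11/20, and the value is 1·(11/20) + (8)·(9/20) = 83/20.

83/20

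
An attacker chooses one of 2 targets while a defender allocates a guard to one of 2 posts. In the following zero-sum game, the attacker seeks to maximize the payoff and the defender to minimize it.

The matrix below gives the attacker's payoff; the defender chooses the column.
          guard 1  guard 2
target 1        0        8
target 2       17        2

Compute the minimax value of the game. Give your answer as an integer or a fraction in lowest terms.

136/23

Row minima are 0 and 2, so the attacker's maximin is 2; column maxima are 17 and 8, so the defender's minimax is 8. These differ, so the equilibrium is in mixed strategies.
Let the attacker play target 1 with probability p. The defender is indifferent when 17(1−p) = 8p + 2(1−p), giving p = 15/23.
Let the defender play guard 1 with probability q. The attacker is indifferent when 8(1−q) = 17q + 2(1−q), giving q = 6/23.
The value is 0·(6/23) + (8)·(17/23) = 136/23.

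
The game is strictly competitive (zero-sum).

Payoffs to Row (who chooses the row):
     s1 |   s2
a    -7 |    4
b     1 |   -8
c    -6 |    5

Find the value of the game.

Row a is strictly dominated by row c, so Row never plays it.
The remaining 2×2 game on (b, c) × (s1, s2) has no saddle point. Let Row play b with probability p; indifference gives p − 6(1−p) = −8p + 5(1−p), so p = 11/20.
Similarly Column's optimal q on s1 is 13/20, and the value is 1·(13/20) + (-8)·(7/20) = -43/20.

-43/20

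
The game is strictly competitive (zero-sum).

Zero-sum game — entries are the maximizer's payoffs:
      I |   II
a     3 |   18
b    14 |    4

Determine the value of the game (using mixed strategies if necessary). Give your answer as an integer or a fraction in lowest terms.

48/5

Row minima are 3 and 4, so the maximizer's maximin is 4; column maxima are 14 and 18, so the minimizer's minimax is 14. These differ, so the equilibrium is in mixed strategies.
Let the maximizer play a with probability p. The minimizer is indifferent when 3p + 14(1−p) = 18p + 4(1−p), giving p = 2/5.
Let the minimizer play I with probability q. The maximizer is indifferent when 3q + 18(1−q) = 14q + 4(1−q), giving q = 14/25.
The value is 3·(14/25) + (18)·(11/25) = 48/5.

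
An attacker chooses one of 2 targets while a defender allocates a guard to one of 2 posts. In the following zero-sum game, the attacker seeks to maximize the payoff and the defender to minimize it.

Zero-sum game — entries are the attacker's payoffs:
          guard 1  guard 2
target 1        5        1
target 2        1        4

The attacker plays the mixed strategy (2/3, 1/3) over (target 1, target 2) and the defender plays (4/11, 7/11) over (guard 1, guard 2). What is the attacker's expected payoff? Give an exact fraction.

Against (4/11, 7/11), each row's expected payoff is target 1: 27/11; target 2: 32/11.
Taking the (2/3, 1/3)-weighted average: (2/3)·(27/11) + (1/3)·(32/11) = 86/33.

86/33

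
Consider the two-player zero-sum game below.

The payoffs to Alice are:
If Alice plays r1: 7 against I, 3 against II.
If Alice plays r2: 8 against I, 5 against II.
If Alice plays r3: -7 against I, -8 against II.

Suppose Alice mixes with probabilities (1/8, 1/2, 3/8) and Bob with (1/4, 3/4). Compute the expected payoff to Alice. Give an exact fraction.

15/32

Against (1/4, 3/4), each row's expected payoff is r1: 4; r2: 23/4; r3: -31/4.
Taking the (1/8, 1/2, 3/8)-weighted average: (1/8)·(4) + (1/2)·(23/4) + (3/8)·(-31/4) = 15/32.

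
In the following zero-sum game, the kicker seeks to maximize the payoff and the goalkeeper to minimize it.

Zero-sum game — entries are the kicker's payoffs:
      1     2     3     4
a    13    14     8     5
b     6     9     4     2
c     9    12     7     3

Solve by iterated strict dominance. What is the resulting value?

Row b is strictly dominated by row a (13>6, 14>9, 8>4, 5>2); eliminate b.
Row c is strictly dominated by row a (13>9, 14>12, 8>7, 5>3); eliminate c.
Column 1 is strictly dominated by 3 for the goalkeeper (8<13); eliminate 1.
Column 3 is strictly dominated by 4 for the goalkeeper (5<8); eliminate 3.
Column 2 is strictly dominated by 4 for the goalkeeper (5<14); eliminate 2.
Only (a, 4) remains, with payoff 5.

5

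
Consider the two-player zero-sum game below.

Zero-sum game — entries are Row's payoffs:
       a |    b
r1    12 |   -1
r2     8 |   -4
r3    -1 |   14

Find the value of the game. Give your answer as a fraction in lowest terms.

Row r2 is strictly dominated by row r1, so Row never plays it.
The remaining 2×2 game on (r1, r3) × (a, b) has no saddle point. Let Row play r1 with probability p; indifference gives 12p − (1−p) = −p + 14(1−p), so p = 15/28.
Similarly Column's optimal q on a is 15/28, and the value is 12·(15/28) + (-1)·(13/28) = 167/28.

167/28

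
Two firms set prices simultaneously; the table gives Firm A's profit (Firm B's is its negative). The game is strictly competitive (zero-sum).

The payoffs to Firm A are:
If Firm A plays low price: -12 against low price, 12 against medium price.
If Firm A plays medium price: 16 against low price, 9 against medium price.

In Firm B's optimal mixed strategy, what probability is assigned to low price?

Row minima are -12 and 9, so Firm A's maximin is 9; column maxima are 16 and 12, so Firm B's minimax is 12. These differ, so the equilibrium is in mixed strategies.
Let Firm B play low price with probability q. Firm A is indifferent when −12q + 12(1−q) = 16q + 9(1−q), giving q = 3/31.

3/31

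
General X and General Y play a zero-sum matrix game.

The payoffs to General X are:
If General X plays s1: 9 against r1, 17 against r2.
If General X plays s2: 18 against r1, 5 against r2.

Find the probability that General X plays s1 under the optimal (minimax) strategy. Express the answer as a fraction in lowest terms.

13/21

Row minima are 9 and 5, so General X's maximin is 9; column maxima are 18 and 17, so General Y's minimax is 17. These differ, so the equilibrium is in mixed strategies.
Let General X play s1 with probability p. General Y is indifferent when 9p + 18(1−p) = 17p + 5(1−p), giving p = 13/21.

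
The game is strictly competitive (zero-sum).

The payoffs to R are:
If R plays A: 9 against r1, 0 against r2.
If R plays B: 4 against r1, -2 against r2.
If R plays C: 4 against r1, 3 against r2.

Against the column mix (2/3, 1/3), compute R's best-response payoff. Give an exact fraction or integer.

A: (9)·(2/3) + (0)·(1/3) = 6.
B: (4)·(2/3) + (-2)·(1/3) = 2.
C: (4)·(2/3) + (3)·(1/3) = 11/3.
The best pure response is A with expected payoff 6.

6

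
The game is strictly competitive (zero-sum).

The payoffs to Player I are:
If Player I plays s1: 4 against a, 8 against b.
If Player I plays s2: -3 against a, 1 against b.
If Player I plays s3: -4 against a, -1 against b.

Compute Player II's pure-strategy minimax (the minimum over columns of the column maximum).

4

The worst case (largest entry) in each column is a: 4, b: 8.
The best (smallest) of these is 4.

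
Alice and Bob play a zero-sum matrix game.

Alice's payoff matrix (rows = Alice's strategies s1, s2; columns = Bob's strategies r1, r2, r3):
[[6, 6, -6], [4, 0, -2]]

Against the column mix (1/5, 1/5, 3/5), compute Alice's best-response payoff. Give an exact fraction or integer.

s1: (6)·(1/5) + (6)·(1/5) + (-6)·(3/5) = -6/5.
s2: (4)·(1/5) + (0)·(1/5) + (-2)·(3/5) = -2/5.
The best pure response is s2 with expected payoff -2/5.

-2/5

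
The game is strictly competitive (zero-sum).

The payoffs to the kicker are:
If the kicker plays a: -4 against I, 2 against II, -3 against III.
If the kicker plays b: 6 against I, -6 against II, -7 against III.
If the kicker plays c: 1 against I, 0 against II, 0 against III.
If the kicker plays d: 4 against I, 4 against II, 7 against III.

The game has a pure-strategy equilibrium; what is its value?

Row minima: -4, -7, 0, 4 → the kicker's maximin is 4.
Column maxima: 6, 4, 7 → the goalkeeper's minimax is 4.
They coincide at (d, II), so the value is 4.

4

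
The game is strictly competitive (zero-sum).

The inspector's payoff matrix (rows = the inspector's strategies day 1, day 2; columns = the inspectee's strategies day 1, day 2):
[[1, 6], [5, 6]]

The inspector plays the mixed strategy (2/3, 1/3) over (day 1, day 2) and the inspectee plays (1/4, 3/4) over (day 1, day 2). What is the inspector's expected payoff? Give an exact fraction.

Against (1/4, 3/4), each row's expected payoff is day 1: 19/4; day 2: 23/4.
Taking the (2/3, 1/3)-weighted average: (2/3)·(19/4) + (1/3)·(23/4) = 61/12.

61/12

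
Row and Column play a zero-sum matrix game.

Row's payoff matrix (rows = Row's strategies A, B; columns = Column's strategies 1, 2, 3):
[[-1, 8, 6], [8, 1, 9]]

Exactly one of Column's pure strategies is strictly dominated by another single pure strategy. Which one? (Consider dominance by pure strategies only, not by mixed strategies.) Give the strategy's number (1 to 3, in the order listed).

Column prefers columns that give Row less. Compare 3 with 1: -1 < 6, 8 < 9.
So 1 strictly dominates 3 for Column; 3 is strictly dominated.

3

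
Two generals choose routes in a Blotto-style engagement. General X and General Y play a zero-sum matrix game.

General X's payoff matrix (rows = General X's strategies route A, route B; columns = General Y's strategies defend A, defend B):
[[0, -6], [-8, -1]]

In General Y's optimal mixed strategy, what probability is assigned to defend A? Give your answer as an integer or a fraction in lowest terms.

Row minima are -6 and -8, so General X's maximin is -6; column maxima are 0 and -1, so General Y's minimax is -1. These differ, so the equilibrium is in mixed strategies.
Let General Y play defend A with probability q. General X is indifferent when −6(1−q) = −8q − (1−q), giving q = 5/13.

5/13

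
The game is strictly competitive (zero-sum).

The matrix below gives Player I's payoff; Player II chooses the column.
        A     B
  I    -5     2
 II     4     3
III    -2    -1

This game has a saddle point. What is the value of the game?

3

Row minima: -5, 3, -2 → Player I's maximin is 3.
Column maxima: 4, 3 → Player II's minimax is 3.
They coincide at (II, B), so the value is 3.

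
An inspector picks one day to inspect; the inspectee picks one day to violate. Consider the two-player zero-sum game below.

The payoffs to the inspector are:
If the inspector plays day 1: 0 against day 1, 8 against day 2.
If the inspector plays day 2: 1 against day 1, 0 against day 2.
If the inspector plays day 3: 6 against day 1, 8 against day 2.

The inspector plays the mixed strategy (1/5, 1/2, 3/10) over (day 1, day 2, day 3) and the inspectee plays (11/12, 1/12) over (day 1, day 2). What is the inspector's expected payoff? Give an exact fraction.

Against (11/12, 1/12), each row's expected payoff is day 1: 2/3; day 2: 11/12; day 3: 37/6.
Taking the (1/5, 1/2, 3/10)-weighted average: (1/5)·(2/3) + (1/2)·(11/12) + (3/10)·(37/6) = 293/120.

293/120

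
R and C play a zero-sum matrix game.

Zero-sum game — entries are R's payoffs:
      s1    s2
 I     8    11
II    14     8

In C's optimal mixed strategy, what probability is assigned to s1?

Row minima are 8 and 8, so R's maximin is 8; column maxima are 14 and 11, so C's minimax is 11. These differ, so the equilibrium is in mixed strategies.
Let C play s1 with probability q. R is indifferent when 8q + 11(1−q) = 14q + 8(1−q), giving q = 1/3.

1/3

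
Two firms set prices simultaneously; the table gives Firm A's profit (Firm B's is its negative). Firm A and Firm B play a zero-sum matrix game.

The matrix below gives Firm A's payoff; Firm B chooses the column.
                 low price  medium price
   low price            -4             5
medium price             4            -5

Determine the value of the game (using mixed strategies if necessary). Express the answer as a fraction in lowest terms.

Row minima are -4 and -5, so Firm A's maximin is -4; column maxima are 4 and 5, so Firm B's minimax is 4. These differ, so the equilibrium is in mixed strategies.
Let Firm A play low price with probability p. Firm B is indifferent when −4p + 4(1−p) = 5p − 5(1−p), giving p = 1/2.
Let Firm B play low price with probability q. Firm A is indifferent when −4q + 5(1−q) = 4q − 5(1−q), giving q = 5/9.
The value is -4·(5/9) + (5)·(4/9) = 0.

0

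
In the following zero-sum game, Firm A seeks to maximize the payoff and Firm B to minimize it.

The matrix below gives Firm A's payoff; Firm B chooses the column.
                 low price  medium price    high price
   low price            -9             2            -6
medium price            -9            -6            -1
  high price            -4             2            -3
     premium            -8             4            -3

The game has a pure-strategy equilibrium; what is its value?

-4

Row minima: -9, -9, -4, -8 → Firm A's maximin is -4.
Column maxima: -4, 4, -1 → Firm B's minimax is -4.
They coincide at (high price, low price), so the value is -4.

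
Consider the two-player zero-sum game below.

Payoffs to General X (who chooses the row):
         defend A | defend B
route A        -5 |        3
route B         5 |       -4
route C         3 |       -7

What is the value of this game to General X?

-5/17

Row route C is strictly dominated by row route B, so General X never plays it.
The remaining 2×2 game on (route A, route B) × (defend A, defend B) has no saddle point. Let General X play route A with probability p; indifference gives −5p + 5(1−p) = 3p − 4(1−p), so p = 9/17.
Similarly General Y's optimal q on defend A is 7/17, and the value is -5·(7/17) + (3)·(10/17) = -5/17.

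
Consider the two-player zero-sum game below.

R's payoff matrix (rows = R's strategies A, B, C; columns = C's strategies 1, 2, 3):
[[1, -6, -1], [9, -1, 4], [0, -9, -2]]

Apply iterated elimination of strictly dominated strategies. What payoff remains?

-1

Row A is strictly dominated by row B (9>1, -1>-6, 4>-1); eliminate A.
Row C is strictly dominated by row B (9>0, -1>-9, 4>-2); eliminate C.
Column 1 is strictly dominated by 2 for C (-1<9); eliminate 1.
Column 3 is strictly dominated by 2 for C (-1<4); eliminate 3.
Only (B, 2) remains, with payoff -1.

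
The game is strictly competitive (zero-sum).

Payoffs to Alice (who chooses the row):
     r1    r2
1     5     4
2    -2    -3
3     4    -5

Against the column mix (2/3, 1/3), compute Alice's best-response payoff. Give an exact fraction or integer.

14/3

1: (5)·(2/3) + (4)·(1/3) = 14/3.
2: (-2)·(2/3) + (-3)·(1/3) = -7/3.
3: (4)·(2/3) + (-5)·(1/3) = 1.
The best pure response is 1 with expected payoff 14/3.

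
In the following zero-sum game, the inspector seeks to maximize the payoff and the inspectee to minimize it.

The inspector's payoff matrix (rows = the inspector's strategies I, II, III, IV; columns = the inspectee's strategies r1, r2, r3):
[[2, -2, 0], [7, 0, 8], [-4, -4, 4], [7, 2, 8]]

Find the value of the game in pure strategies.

2

Row minima: -2, 0, -4, 2 → the inspector's maximin is 2.
Column maxima: 7, 2, 8 → the inspectee's minimax is 2.
They coincide at (IV, r2), so the value is 2.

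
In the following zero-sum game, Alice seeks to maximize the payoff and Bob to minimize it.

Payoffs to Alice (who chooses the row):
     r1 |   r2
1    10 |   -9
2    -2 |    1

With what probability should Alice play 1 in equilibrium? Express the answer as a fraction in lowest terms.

Row minima are -9 and -2, so Alice's maximin is -2; column maxima are 10 and 1, so Bob's minimax is 1. These differ, so the equilibrium is in mixed strategies.
Let Alice play 1 with probability p. Bob is indifferent when 10p − 2(1−p) = −9p + (1−p), giving p = 3/22.

3/22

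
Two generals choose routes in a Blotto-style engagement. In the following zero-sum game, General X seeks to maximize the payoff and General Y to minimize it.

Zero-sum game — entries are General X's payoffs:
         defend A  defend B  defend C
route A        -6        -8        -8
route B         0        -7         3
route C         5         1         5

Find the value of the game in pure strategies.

Row minima: -8, -7, 1 → General X's maximin is 1.
Column maxima: 5, 1, 5 → General Y's minimax is 1.
They coincide at (route C, defend B), so the value is 1.

1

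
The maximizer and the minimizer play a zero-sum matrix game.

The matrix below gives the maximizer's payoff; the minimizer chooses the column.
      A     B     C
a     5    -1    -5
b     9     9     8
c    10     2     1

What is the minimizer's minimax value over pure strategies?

The worst case (largest entry) in each column is A: 10, B: 9, C: 8.
The best (smallest) of these is 8.

8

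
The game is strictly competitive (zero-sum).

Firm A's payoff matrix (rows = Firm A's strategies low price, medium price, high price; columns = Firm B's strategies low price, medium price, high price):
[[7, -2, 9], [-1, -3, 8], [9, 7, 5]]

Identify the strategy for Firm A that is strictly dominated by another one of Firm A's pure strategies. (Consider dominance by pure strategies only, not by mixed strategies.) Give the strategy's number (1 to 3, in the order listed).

2

Compare medium price with low price: 7 > -1, -2 > -3, 9 > 8.
So low price strictly dominates medium price for Firm A; medium price is strictly dominated.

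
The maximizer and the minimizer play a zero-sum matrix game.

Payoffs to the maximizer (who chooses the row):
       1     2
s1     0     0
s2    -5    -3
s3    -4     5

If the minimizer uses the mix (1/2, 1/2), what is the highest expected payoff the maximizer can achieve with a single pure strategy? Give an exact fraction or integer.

s1: (0)·(1/2) + (0)·(1/2) = 0.
s2: (-5)·(1/2) + (-3)·(1/2) = -4.
s3: (-4)·(1/2) + (5)·(1/2) = 1/2.
The best pure response is s3 with expected payoff 1/2.

1/2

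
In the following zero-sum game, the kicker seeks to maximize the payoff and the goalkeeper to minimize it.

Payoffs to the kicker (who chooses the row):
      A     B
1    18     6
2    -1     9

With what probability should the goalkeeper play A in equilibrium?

Row minima are 6 and -1, so the kicker's maximin is 6; column maxima are 18 and 9, so the goalkeeper's minimax is 9. These differ, so the equilibrium is in mixed strategies.
Let the goalkeeper play A with probability q. The kicker is indifferent when 18q + 6(1−q) = −q + 9(1−q), giving q = 3/22.

3/22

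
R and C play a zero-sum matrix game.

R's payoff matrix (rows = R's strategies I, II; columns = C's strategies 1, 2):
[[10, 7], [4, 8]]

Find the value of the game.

Row minima are 7 and 4, so R's maximin is 7; column maxima are 10 and 8, so C's minimax is 8. These differ, so the equilibrium is in mixed strategies.
Let R play I with probability p. C is indifferent when 10p + 4(1−p) = 7p + 8(1−p), giving p = 4/7.
Let C play 1 with probability q. R is indifferent when 10q + 7(1−q) = 4q + 8(1−q), giving q = 1/7.
The value is 10·(1/7) + (7)·(6/7) = 52/7.

52/7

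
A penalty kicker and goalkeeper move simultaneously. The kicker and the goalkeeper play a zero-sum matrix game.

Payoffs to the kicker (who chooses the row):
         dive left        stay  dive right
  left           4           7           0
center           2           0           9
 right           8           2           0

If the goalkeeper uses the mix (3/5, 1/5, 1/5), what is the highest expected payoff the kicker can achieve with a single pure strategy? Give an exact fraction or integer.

left: (4)·(3/5) + (7)·(1/5) + (0)·(1/5) = 19/5.
center: (2)·(3/5) + (0)·(1/5) + (9)·(1/5) = 3.
right: (8)·(3/5) + (2)·(1/5) + (0)·(1/5) = 26/5.
The best pure response is right with expected payoff 26/5.

26/5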